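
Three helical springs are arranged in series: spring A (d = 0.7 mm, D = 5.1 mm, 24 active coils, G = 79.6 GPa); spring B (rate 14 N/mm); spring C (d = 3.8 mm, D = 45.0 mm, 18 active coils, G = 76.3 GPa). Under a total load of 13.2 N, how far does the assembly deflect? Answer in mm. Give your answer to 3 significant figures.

k_A = Gd⁴/(8D³N_a) = (79.6×10³)(0.7⁴)/(8·5.1³·24) = 0.7504 N/mm
k_C = Gd⁴/(8D³N_a) = (76.3×10³)(3.8⁴)/(8·45.0³·18) = 1.2124 N/mm
Series: 1/k_eq = 1/0.7504 + 1/14 + 1/1.2124 = 2.2288; k_eq = 0.44866 N/mm
δ = F/k_eq = 13.2/0.44866 = 29.421 mm

29.4 mm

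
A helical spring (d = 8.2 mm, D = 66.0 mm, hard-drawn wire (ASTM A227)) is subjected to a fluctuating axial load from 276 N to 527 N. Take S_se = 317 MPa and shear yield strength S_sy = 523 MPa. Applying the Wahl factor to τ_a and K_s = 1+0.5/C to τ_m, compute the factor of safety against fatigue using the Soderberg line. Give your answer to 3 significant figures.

2.56

C = D/d = 66.0/8.2 = 8.0488; K_W = (4C−1)/(4C−4)+0.615/C = 1.1828; K_s = 1+0.5/C = 1.0621
F_a = (F_max−F_min)/2 = 125.5 N; F_m = (F_max+F_min)/2 = 401.5 N
τ_a = K_W·8F_aD/(πd³) = 1.1828 × 38.255 = 45.248 MPa
τ_m = K_s·8F_mD/(πd³) = 1.0621 × 122.38 = 129.99 MPa
Soderberg: 1/n_f = τ_a/S_se + τ_m/S_sy = 45.248/317 + 129.99/523 = 0.14274 + 0.24854 = 0.39128
n_f = 1/0.39128 = 2.556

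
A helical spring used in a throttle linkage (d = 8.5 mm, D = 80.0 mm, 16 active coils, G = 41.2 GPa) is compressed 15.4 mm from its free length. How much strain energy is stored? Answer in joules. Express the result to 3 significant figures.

0.389 J

k = Gd⁴/(8D³N_a) = (41.2×10³)(8.5⁴)/(8·80.0³·16) = 3.2817 N/mm
U = ½kδ² = 0.5 × 3.2817 × 15.4² = 389.14 N·mm = 0.38914 J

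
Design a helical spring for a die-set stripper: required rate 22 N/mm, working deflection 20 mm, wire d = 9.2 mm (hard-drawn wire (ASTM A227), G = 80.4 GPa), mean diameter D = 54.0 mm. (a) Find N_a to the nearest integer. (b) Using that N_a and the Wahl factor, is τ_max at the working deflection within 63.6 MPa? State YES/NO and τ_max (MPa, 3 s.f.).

(a) 21 coils; (b) NO, τ_max = 96.8 MPa

N_a = Gd⁴/(8D³k) = (80.4×10³)(9.2⁴)/(8·54.0³·22) = 20.78 → N_a = 21
Actual rate k = Gd⁴/(8D³·21) = 21.773 N/mm
Working load F = kδ = 21.773·20 = 435.46 N
C = 54.0/9.2 = 5.8696; K_W = (4C−1)/(4C−4)+0.615/C = 1.2588
τ_max = K_W·8FD/(πd³) = 1.2588·76.898 = 96.799 MPa
τ_max > 63.6 MPa → exceeds allowable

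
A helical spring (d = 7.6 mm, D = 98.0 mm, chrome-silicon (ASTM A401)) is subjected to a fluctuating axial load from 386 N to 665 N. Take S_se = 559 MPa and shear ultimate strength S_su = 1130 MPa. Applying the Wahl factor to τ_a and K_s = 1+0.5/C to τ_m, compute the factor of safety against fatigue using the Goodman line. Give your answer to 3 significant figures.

C = D/d = 98.0/7.6 = 12.8947; K_W = (4C−1)/(4C−4)+0.615/C = 1.1107; K_s = 1+0.5/C = 1.0388
F_a = (F_max−F_min)/2 = 139.5 N; F_m = (F_max+F_min)/2 = 525.5 N
τ_a = K_W·8F_aD/(πd³) = 1.1107 × 79.305 = 88.088 MPa
τ_m = K_s·8F_mD/(πd³) = 1.0388 × 298.74 = 310.33 MPa
Goodman: 1/n_f = τ_a/S_se + τ_m/S_su = 88.088/559 + 310.33/1130 = 0.15758 + 0.27463 = 0.43221
n_f = 1/0.43221 = 2.314

2.31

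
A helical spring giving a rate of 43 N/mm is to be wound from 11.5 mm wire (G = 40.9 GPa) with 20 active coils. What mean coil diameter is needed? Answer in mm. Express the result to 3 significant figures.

47.0 mm

D = (Gd⁴/(8N_a·k))^(1/3) = (40.9×10³·11.5⁴/(8·20·43))^(1/3)
  = (103974)^(1/3) = 47.0228 mm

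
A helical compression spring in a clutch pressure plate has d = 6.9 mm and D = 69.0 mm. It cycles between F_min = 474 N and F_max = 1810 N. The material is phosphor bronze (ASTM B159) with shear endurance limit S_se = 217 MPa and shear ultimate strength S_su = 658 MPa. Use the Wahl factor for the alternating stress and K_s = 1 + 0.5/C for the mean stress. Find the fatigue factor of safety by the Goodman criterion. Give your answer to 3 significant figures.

0.350

C = D/d = 69.0/6.9 = 10.0000; K_W = (4C−1)/(4C−4)+0.615/C = 1.1448; K_s = 1+0.5/C = 1.0500
F_a = (F_max−F_min)/2 = 668 N; F_m = (F_max+F_min)/2 = 1142 N
τ_a = K_W·8F_aD/(πd³) = 1.1448 × 357.29 = 409.04 MPa
τ_m = K_s·8F_mD/(πd³) = 1.0500 × 610.81 = 641.35 MPa
Goodman: 1/n_f = τ_a/S_se + τ_m/S_su = 409.04/217 + 641.35/658 = 1.88495 + 0.97470 = 2.8597
n_f = 1/2.8597 = 0.3497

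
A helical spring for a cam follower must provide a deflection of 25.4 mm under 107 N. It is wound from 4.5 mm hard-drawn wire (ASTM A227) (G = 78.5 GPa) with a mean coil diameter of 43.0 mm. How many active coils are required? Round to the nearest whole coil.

12

Required rate k = F/δ = 107/25.4 = 4.2126 N/mm
N_a = Gd⁴/(8D³k) = (78.5×10³ × 4.5⁴)/(8 × 43.0³ × 4.2126)
    = 3.21899e+07 / 2.67945e+06 = 12.01 → 12 coils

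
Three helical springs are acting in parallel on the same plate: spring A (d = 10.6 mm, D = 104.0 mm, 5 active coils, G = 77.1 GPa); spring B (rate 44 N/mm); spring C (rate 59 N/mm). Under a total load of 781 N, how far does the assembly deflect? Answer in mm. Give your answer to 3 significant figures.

6.27 mm

k_A = Gd⁴/(8D³N_a) = (77.1×10³)(10.6⁴)/(8·104.0³·5) = 21.633 N/mm
Parallel: k_eq = 21.633 + 44 + 59 = 124.63 N/mm
δ = F/k_eq = 781/124.63 = 6.2664 mm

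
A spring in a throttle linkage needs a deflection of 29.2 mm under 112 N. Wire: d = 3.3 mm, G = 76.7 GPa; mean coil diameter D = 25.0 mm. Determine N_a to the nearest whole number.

Required rate k = F/δ = 112/29.2 = 3.8356 N/mm
N_a = Gd⁴/(8D³k) = (76.7×10³ × 3.3⁴)/(8 × 25.0³ × 3.8356)
    = 9.09601e+06 / 479452 = 18.97 → 19 coils

19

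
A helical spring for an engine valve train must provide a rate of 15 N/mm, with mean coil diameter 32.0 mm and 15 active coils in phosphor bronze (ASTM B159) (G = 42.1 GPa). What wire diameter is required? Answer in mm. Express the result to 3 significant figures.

d = (8D³N_a·k / G)^(1/4) = (8·32.0³·15·15 / (42.1×10³))^0.25
  = (1401)^0.25 = 6.1180 mm

6.12 mm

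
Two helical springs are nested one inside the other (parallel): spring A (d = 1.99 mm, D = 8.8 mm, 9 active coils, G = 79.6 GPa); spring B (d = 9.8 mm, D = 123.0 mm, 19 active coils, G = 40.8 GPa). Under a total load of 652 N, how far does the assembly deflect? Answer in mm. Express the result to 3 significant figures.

k_A = Gd⁴/(8D³N_a) = (79.6×10³)(1.99⁴)/(8·8.8³·9) = 25.442 N/mm
k_B = Gd⁴/(8D³N_a) = (40.8×10³)(9.8⁴)/(8·123.0³·19) = 1.3305 N/mm
Parallel: k_eq = 25.442 + 1.3305 = 26.772 N/mm
δ = F/k_eq = 652/26.772 = 24.354 mm

24.4 mm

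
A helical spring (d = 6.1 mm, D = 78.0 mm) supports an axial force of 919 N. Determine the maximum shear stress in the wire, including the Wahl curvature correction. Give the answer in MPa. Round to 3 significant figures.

894 MPa

Spring index C = D/d = 78.0/6.1 = 12.7869
K_W = (4C−1)/(4C−4) + 0.615/C = 50.148/47.148 + 0.0481 = 1.1117
τ₀ = 8FD/(πd³) = 8·919·78.0/(π·6.1³) = 573456/713.08 = 804.19 MPa
τ_max = K·τ₀ = 1.1117 × 804.19 = 894.04 MPa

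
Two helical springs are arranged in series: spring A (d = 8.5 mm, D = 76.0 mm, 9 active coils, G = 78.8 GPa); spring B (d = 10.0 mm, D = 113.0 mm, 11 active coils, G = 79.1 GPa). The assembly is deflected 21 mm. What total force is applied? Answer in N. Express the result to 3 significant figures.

88.5 N

k_A = Gd⁴/(8D³N_a) = (78.8×10³)(8.5⁴)/(8·76.0³·9) = 13.015 N/mm
k_B = Gd⁴/(8D³N_a) = (79.1×10³)(10.0⁴)/(8·113.0³·11) = 6.2296 N/mm
Series: 1/k_eq = 1/13.015 + 1/6.2296 = 0.23736; k_eq = 4.213 N/mm
F = k_eq·δ = 4.213·21 = 88.473 N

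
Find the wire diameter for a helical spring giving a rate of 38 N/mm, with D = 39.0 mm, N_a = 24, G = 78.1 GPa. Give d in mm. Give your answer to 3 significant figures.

8.63 mm

d = (8D³N_a·k / G)^(1/4) = (8·39.0³·24·38 / (78.1×10³))^0.25
  = (5541.5)^0.25 = 8.6279 mm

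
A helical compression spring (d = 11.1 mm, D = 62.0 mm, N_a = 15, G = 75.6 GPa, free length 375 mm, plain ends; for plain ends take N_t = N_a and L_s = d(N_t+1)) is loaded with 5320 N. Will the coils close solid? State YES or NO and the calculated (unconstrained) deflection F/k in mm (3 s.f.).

k = Gd⁴/(8D³N_a) = (75.6×10³)(11.1⁴)/(8·62.0³·15) = 40.129 N/mm
N_t = 15; L_s = 11.1·16 = 177.6 mm; δ_solid = L₀ − L_s = 375 − 177.6 = 197.4 mm
δ = F/k = 5320/40.129 = 132.57 mm
δ < δ_solid → spring does not go solid

NO, δ = 133 mm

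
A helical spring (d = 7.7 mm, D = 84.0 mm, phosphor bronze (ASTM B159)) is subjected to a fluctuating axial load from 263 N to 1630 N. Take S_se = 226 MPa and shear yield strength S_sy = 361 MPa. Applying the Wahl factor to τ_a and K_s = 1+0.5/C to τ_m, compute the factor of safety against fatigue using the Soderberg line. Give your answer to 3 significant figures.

C = D/d = 84.0/7.7 = 10.9091; K_W = (4C−1)/(4C−4)+0.615/C = 1.1321; K_s = 1+0.5/C = 1.0458
F_a = (F_max−F_min)/2 = 683.5 N; F_m = (F_max+F_min)/2 = 946.5 N
τ_a = K_W·8F_aD/(πd³) = 1.1321 × 320.25 = 362.54 MPa
τ_m = K_s·8F_mD/(πd³) = 1.0458 × 443.47 = 463.8 MPa
Soderberg: 1/n_f = τ_a/S_se + τ_m/S_sy = 362.54/226 + 463.8/361 = 1.60416 + 1.28476 = 2.8889
n_f = 1/2.8889 = 0.3461

0.346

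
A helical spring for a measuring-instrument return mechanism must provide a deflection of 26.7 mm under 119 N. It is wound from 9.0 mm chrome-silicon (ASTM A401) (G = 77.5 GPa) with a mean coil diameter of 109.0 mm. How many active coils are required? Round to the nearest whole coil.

Required rate k = F/δ = 119/26.7 = 4.4569 N/mm
N_a = Gd⁴/(8D³k) = (77.5×10³ × 9.0⁴)/(8 × 109.0³ × 4.4569)
    = 5.08478e+08 / 4.61748e+07 = 11.01 → 11 coils

11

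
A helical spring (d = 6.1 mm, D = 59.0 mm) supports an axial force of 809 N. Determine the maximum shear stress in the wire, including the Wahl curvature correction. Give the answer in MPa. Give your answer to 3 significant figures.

616 MPa

Spring index C = D/d = 59.0/6.1 = 9.6721
K_W = (4C−1)/(4C−4) + 0.615/C = 37.689/34.689 + 0.0636 = 1.1501
τ₀ = 8FD/(πd³) = 8·809·59.0/(π·6.1³) = 381848/713.08 = 535.49 MPa
τ_max = K·τ₀ = 1.1501 × 535.49 = 615.85 MPa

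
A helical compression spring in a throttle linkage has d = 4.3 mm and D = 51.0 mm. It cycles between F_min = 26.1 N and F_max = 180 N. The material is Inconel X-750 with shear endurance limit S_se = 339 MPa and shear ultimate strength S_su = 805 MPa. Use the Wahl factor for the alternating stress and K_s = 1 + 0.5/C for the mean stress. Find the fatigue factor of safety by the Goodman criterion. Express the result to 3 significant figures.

1.58

C = D/d = 51.0/4.3 = 11.8605; K_W = (4C−1)/(4C−4)+0.615/C = 1.1209; K_s = 1+0.5/C = 1.0422
F_a = (F_max−F_min)/2 = 76.95 N; F_m = (F_max+F_min)/2 = 103.05 N
τ_a = K_W·8F_aD/(πd³) = 1.1209 × 125.69 = 140.89 MPa
τ_m = K_s·8F_mD/(πd³) = 1.0422 × 168.33 = 175.42 MPa
Goodman: 1/n_f = τ_a/S_se + τ_m/S_su = 140.89/339 + 175.42/805 = 0.41561 + 0.21792 = 0.63353
n_f = 1/0.63353 = 1.578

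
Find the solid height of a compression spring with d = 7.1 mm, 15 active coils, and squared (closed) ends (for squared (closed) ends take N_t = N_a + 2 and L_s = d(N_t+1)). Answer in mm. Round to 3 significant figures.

128 mm

squared (closed) ends: N_t = N_a + 2 = 15 + 2 = 17
L_s = d·(N_t+1) = 7.1 × 18 = 127.8 mm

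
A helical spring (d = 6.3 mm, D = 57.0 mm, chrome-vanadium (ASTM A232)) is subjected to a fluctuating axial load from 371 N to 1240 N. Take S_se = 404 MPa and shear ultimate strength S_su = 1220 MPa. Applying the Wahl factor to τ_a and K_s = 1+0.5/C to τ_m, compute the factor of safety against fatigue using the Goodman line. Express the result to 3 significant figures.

C = D/d = 57.0/6.3 = 9.0476; K_W = (4C−1)/(4C−4)+0.615/C = 1.1612; K_s = 1+0.5/C = 1.0553
F_a = (F_max−F_min)/2 = 434.5 N; F_m = (F_max+F_min)/2 = 805.5 N
τ_a = K_W·8F_aD/(πd³) = 1.1612 × 252.22 = 292.87 MPa
τ_m = K_s·8F_mD/(πd³) = 1.0553 × 467.58 = 493.42 MPa
Goodman: 1/n_f = τ_a/S_se + τ_m/S_su = 292.87/404 + 493.42/1220 = 0.72493 + 0.40445 = 1.1294
n_f = 1/1.1294 = 0.8854

0.885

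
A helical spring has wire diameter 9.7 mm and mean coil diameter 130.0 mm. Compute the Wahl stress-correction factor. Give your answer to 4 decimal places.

C = D/d = 130.0/9.7 = 13.4021
K_W = (4C−1)/(4C−4) + 0.615/C = 52.608/49.608 + 0.0459 = 1.1064

1.1064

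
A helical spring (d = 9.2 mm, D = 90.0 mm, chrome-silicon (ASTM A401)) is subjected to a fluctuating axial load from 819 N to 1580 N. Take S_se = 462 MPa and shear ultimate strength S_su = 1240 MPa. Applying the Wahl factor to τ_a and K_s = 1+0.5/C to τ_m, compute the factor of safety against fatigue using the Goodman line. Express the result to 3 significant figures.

C = D/d = 90.0/9.2 = 9.7826; K_W = (4C−1)/(4C−4)+0.615/C = 1.1483; K_s = 1+0.5/C = 1.0511
F_a = (F_max−F_min)/2 = 380.5 N; F_m = (F_max+F_min)/2 = 1199.5 N
τ_a = K_W·8F_aD/(πd³) = 1.1483 × 111.99 = 128.59 MPa
τ_m = K_s·8F_mD/(πd³) = 1.0511 × 353.04 = 371.08 MPa
Goodman: 1/n_f = τ_a/S_se + τ_m/S_su = 128.59/462 + 371.08/1240 = 0.27834 + 0.29926 = 0.5776
n_f = 1/0.5776 = 1.731

1.73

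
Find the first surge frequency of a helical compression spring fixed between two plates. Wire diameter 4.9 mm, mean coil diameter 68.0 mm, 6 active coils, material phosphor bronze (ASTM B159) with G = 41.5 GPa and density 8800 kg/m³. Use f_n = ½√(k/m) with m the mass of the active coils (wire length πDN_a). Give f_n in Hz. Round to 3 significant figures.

k = Gd⁴/(8D³N_a) = (41.5×10³)(4.9⁴)/(8·68.0³·6) = 1.5851 N/mm = 1585.1 N/m
Wire length L = πDN_a = π·68.0·6 = 1281.8 mm
m = ρ·(πd²/4)·L = 8800 × 18.857×10⁻⁶ m² × 1.2818 m = 0.2127 kg
f_n = ½√(k/m) = 0.5·√(1585.1/0.2127) = 0.5·√(7452.3) = 43.163 Hz

43.2 Hz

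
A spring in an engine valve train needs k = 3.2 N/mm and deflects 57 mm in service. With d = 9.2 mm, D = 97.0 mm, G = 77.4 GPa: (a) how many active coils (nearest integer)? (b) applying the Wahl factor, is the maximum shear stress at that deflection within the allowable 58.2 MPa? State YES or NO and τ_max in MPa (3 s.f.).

(a) 24 coils; (b) NO, τ_max = 65.0 MPa

N_a = Gd⁴/(8D³k) = (77.4×10³)(9.2⁴)/(8·97.0³·3.2) = 23.73 → N_a = 24
Actual rate k = Gd⁴/(8D³·24) = 3.1643 N/mm
Working load F = kδ = 3.1643·57 = 180.36 N
C = 97.0/9.2 = 10.5435; K_W = (4C−1)/(4C−4)+0.615/C = 1.1369
τ_max = K_W·8FD/(πd³) = 1.1369·57.214 = 65.047 MPa
τ_max > 58.2 MPa → exceeds allowable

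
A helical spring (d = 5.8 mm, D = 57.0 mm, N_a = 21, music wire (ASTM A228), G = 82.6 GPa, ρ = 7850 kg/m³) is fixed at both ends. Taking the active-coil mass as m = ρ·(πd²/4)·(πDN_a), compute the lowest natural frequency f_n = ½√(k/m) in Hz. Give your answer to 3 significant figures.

31.0 Hz

k = Gd⁴/(8D³N_a) = (82.6×10³)(5.8⁴)/(8·57.0³·21) = 3.0044 N/mm = 3004.4 N/m
Wire length L = πDN_a = π·57.0·21 = 3760.5 mm
m = ρ·(πd²/4)·L = 7850 × 26.421×10⁻⁶ m² × 3.7605 m = 0.77994 kg
f_n = ½√(k/m) = 0.5·√(3004.4/0.77994) = 0.5·√(3852.1) = 31.033 Hz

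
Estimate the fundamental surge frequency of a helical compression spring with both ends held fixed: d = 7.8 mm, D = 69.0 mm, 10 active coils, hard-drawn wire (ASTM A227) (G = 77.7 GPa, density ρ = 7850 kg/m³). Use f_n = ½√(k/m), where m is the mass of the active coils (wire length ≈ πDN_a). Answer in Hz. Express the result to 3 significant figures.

58.0 Hz

k = Gd⁴/(8D³N_a) = (77.7×10³)(7.8⁴)/(8·69.0³·10) = 10.944 N/mm = 10944 N/m
Wire length L = πDN_a = π·69.0·10 = 2167.7 mm
m = ρ·(πd²/4)·L = 7850 × 47.784×10⁻⁶ m² × 2.1677 m = 0.81311 kg
f_n = ½√(k/m) = 0.5·√(10944/0.81311) = 0.5·√(13459) = 58.007 Hz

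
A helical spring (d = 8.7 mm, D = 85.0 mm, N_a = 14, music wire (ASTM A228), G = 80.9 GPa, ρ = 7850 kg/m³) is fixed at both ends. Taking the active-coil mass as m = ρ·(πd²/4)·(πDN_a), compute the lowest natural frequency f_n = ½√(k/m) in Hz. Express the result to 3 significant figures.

31.1 Hz

k = Gd⁴/(8D³N_a) = (80.9×10³)(8.7⁴)/(8·85.0³·14) = 6.7383 N/mm = 6738.3 N/m
Wire length L = πDN_a = π·85.0·14 = 3738.5 mm
m = ρ·(πd²/4)·L = 7850 × 59.447×10⁻⁶ m² × 3.7385 m = 1.7446 kg
f_n = ½√(k/m) = 0.5·√(6738.3/1.7446) = 0.5·√(3862.4) = 31.074 Hz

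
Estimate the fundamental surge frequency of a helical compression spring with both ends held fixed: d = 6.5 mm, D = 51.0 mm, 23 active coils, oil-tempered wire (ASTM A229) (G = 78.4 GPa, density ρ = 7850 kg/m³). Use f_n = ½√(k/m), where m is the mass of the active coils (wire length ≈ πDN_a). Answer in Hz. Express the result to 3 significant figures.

k = Gd⁴/(8D³N_a) = (78.4×10³)(6.5⁴)/(8·51.0³·23) = 5.7338 N/mm = 5733.8 N/m
Wire length L = πDN_a = π·51.0·23 = 3685.1 mm
m = ρ·(πd²/4)·L = 7850 × 33.183×10⁻⁶ m² × 3.6851 m = 0.95992 kg
f_n = ½√(k/m) = 0.5·√(5733.8/0.95992) = 0.5·√(5973.2) = 38.643 Hz

38.6 Hz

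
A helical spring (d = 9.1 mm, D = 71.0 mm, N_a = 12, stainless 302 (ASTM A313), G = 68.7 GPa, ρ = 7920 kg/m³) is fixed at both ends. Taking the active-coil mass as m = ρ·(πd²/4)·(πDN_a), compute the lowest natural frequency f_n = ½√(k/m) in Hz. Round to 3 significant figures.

k = Gd⁴/(8D³N_a) = (68.7×10³)(9.1⁴)/(8·71.0³·12) = 13.711 N/mm = 13711 N/m
Wire length L = πDN_a = π·71.0·12 = 2676.6 mm
m = ρ·(πd²/4)·L = 7920 × 65.039×10⁻⁶ m² × 2.6766 m = 1.3788 kg
f_n = ½√(k/m) = 0.5·√(13711/1.3788) = 0.5·√(9944.6) = 49.861 Hz

49.9 Hz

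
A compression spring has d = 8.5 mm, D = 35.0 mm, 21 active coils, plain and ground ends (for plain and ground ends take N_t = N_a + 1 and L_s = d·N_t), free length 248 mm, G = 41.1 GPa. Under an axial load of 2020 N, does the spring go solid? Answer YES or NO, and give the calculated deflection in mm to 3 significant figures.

YES, δ = 67.8 mm

k = Gd⁴/(8D³N_a) = (41.1×10³)(8.5⁴)/(8·35.0³·21) = 29.785 N/mm
N_t = 22; L_s = 8.5·22 = 187 mm; δ_solid = L₀ − L_s = 248 − 187 = 61 mm
δ = F/k = 2020/29.785 = 67.818 mm
δ ≥ δ_solid → spring goes solid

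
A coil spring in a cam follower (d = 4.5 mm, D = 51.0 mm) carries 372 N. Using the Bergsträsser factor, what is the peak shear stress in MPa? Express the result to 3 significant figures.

Spring index C = D/d = 51.0/4.5 = 11.3333
K_B = (4C+2)/(4C−3) = 47.333/42.333 = 1.1181
τ₀ = 8FD/(πd³) = 8·372·51.0/(π·4.5³) = 151776/286.28 = 530.17 MPa
τ_max = K·τ₀ = 1.1181 × 530.17 = 592.79 MPa

593 MPa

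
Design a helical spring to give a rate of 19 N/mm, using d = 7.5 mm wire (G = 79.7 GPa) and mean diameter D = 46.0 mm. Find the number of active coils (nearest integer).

N_a = Gd⁴/(8D³k) = (79.7×10³ × 7.5⁴)/(8 × 46.0³ × 19)
    = 2.52176e+08 / 1.47951e+07 = 17.04 → 17 coils

17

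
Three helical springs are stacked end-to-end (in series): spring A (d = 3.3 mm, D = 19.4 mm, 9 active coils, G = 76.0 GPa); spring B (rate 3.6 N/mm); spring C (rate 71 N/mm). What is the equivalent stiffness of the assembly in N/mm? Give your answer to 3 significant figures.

k_A = Gd⁴/(8D³N_a) = (76.0×10³)(3.3⁴)/(8·19.4³·9) = 17.145 N/mm
Series: 1/k_eq = 1/17.145 + 1/3.6 + 1/71 = 0.35019; k_eq = 2.8556 N/mm

2.86 N/mm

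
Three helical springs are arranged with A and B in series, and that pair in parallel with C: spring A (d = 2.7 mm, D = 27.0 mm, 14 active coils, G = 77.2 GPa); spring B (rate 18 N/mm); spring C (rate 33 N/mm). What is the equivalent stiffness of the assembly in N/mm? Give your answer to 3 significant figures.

k_A = Gd⁴/(8D³N_a) = (77.2×10³)(2.7⁴)/(8·27.0³·14) = 1.8611 N/mm
Springs A,B series: k_AB = 1/(1/1.8611+1/18) = 1.6867 N/mm; parallel with C: k_eq = 1.6867+33 = 34.687 N/mm

34.7 N/mm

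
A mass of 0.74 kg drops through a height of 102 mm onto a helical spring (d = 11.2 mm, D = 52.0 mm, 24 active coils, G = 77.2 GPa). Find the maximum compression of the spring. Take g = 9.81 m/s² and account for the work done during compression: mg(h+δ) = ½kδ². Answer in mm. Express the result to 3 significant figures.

k = Gd⁴/(8D³N_a) = (77.2×10³)(11.2⁴)/(8·52.0³·24) = 44.996 N/mm
W = mg = 0.74 × 9.81 = 7.2594 N
½kδ² − Wδ − Wh = 0 → δ = (W + √(W² + 2kWh))/k
δ = (7.2594 + √(52.699 + 66636))/44.996 = (7.2594 + 258.24)/44.996 = 5.9005 mm

5.90 mm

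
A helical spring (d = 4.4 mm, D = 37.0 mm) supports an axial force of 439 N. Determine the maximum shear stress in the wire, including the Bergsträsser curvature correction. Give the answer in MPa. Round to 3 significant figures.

565 MPa

Spring index C = D/d = 37.0/4.4 = 8.4091
K_B = (4C+2)/(4C−3) = 35.636/30.636 = 1.1632
τ₀ = 8FD/(πd³) = 8·439·37.0/(π·4.4³) = 129944/267.61 = 485.57 MPa
τ_max = K·τ₀ = 1.1632 × 485.57 = 564.81 MPa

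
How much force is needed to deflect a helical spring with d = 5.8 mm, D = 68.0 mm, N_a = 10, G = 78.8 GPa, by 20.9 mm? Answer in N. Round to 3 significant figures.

k = Gd⁴/(8D³N_a) = (78.8×10³)(5.8⁴)/(8·68.0³·10) = 3.545 N/mm
F = k·δ = 3.545 × 20.9 = 74.091 N

74.1 N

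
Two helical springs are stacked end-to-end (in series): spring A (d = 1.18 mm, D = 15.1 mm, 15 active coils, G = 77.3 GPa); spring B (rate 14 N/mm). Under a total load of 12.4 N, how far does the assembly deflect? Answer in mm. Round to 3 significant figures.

k_A = Gd⁴/(8D³N_a) = (77.3×10³)(1.18⁴)/(8·15.1³·15) = 0.36274 N/mm
Series: 1/k_eq = 1/0.36274 + 1/14 = 2.8282; k_eq = 0.35358 N/mm
δ = F/k_eq = 12.4/0.35358 = 35.07 mm

35.1 mm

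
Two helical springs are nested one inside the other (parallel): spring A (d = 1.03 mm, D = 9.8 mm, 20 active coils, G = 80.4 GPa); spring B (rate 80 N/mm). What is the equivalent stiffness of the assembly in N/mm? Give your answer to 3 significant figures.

80.6 N/mm

k_A = Gd⁴/(8D³N_a) = (80.4×10³)(1.03⁴)/(8·9.8³·20) = 0.60091 N/mm
Parallel: k_eq = 0.60091 + 80 = 80.601 N/mm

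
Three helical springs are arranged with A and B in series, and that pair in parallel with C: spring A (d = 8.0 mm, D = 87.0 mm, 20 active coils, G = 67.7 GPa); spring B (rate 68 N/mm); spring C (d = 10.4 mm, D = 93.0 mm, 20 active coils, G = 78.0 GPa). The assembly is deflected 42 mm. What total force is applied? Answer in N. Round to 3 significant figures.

k_A = Gd⁴/(8D³N_a) = (67.7×10³)(8.0⁴)/(8·87.0³·20) = 2.6319 N/mm
k_C = Gd⁴/(8D³N_a) = (78.0×10³)(10.4⁴)/(8·93.0³·20) = 7.0902 N/mm
Springs A,B series: k_AB = 1/(1/2.6319+1/68) = 2.5338 N/mm; parallel with C: k_eq = 2.5338+7.0902 = 9.624 N/mm
F = k_eq·δ = 9.624·42 = 404.21 N

404 N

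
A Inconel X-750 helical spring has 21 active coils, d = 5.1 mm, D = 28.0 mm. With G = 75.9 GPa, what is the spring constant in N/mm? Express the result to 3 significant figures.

k = Gd⁴/(8D³N_a) = (75.9×10³ × 5.1⁴) / (8 × 28.0³ × 21)
  = 5.13479e+07 / 3.68794e+06 = 13.923 N/mm

13.9 N/mm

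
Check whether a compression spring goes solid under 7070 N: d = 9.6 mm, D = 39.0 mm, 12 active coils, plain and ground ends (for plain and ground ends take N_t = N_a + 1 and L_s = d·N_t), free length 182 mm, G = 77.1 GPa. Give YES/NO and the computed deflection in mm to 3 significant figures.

k = Gd⁴/(8D³N_a) = (77.1×10³)(9.6⁴)/(8·39.0³·12) = 114.99 N/mm
N_t = 13; L_s = 9.6·13 = 124.8 mm; δ_solid = L₀ − L_s = 182 − 124.8 = 57.2 mm
δ = F/k = 7070/114.99 = 61.482 mm
δ ≥ δ_solid → spring goes solid

YES, δ = 61.5 mm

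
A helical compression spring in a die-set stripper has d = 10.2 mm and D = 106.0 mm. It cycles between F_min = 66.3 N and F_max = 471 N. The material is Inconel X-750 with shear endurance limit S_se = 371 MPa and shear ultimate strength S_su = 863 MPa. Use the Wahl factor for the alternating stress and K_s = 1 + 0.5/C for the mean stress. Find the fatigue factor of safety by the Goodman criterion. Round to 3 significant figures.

C = D/d = 106.0/10.2 = 10.3922; K_W = (4C−1)/(4C−4)+0.615/C = 1.1390; K_s = 1+0.5/C = 1.0481
F_a = (F_max−F_min)/2 = 202.35 N; F_m = (F_max+F_min)/2 = 268.65 N
τ_a = K_W·8F_aD/(πd³) = 1.1390 × 51.469 = 58.625 MPa
τ_m = K_s·8F_mD/(πd³) = 1.0481 × 68.333 = 71.621 MPa
Goodman: 1/n_f = τ_a/S_se + τ_m/S_su = 58.625/371 + 71.621/863 = 0.15802 + 0.08299 = 0.24101
n_f = 1/0.24101 = 4.149

4.15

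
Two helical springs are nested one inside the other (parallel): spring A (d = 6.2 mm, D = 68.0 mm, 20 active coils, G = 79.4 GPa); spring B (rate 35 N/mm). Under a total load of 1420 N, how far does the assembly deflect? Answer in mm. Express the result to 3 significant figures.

k_A = Gd⁴/(8D³N_a) = (79.4×10³)(6.2⁴)/(8·68.0³·20) = 2.3321 N/mm
Parallel: k_eq = 2.3321 + 35 = 37.332 N/mm
δ = F/k_eq = 1420/37.332 = 38.037 mm

38.0 mm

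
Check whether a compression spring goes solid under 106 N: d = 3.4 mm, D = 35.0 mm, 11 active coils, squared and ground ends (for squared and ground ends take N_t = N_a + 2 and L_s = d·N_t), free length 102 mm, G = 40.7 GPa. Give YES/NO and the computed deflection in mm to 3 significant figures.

YES, δ = 73.5 mm

k = Gd⁴/(8D³N_a) = (40.7×10³)(3.4⁴)/(8·35.0³·11) = 1.4415 N/mm
N_t = 13; L_s = 3.4·13 = 44.2 mm; δ_solid = L₀ − L_s = 102 − 44.2 = 57.8 mm
δ = F/k = 106/1.4415 = 73.533 mm
δ ≥ δ_solid → spring goes solid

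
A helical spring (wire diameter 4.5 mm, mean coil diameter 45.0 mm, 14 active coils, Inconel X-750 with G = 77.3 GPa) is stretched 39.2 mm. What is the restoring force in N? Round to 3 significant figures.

122 N

k = Gd⁴/(8D³N_a) = (77.3×10³)(4.5⁴)/(8·45.0³·14) = 3.1058 N/mm
F = k·δ = 3.1058 × 39.2 = 121.75 N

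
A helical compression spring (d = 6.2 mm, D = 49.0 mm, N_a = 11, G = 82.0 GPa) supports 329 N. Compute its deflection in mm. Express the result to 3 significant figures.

k = Gd⁴/(8D³N_a) = (82.0×10³)(6.2⁴)/(8·49.0³·11) = 11.703 N/mm
δ = F/k = 329 / 11.703 = 28.112 mm

28.1 mm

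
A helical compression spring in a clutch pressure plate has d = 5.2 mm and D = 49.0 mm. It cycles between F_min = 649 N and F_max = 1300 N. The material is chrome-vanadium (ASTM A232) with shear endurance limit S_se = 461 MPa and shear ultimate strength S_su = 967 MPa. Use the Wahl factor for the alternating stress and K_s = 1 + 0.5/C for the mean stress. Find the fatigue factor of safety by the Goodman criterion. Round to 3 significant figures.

0.601

C = D/d = 49.0/5.2 = 9.4231; K_W = (4C−1)/(4C−4)+0.615/C = 1.1543; K_s = 1+0.5/C = 1.0531
F_a = (F_max−F_min)/2 = 325.5 N; F_m = (F_max+F_min)/2 = 974.5 N
τ_a = K_W·8F_aD/(πd³) = 1.1543 × 288.85 = 333.43 MPa
τ_m = K_s·8F_mD/(πd³) = 1.0531 × 864.78 = 910.67 MPa
Goodman: 1/n_f = τ_a/S_se + τ_m/S_su = 333.43/461 + 910.67/967 = 0.72326 + 0.94175 = 1.665
n_f = 1/1.665 = 0.6006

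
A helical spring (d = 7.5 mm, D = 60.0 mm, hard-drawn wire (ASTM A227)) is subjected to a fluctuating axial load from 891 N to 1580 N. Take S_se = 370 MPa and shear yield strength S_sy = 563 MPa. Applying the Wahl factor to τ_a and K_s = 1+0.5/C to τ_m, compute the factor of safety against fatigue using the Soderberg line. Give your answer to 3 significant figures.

C = D/d = 60.0/7.5 = 8.0000; K_W = (4C−1)/(4C−4)+0.615/C = 1.1840; K_s = 1+0.5/C = 1.0625
F_a = (F_max−F_min)/2 = 344.5 N; F_m = (F_max+F_min)/2 = 1235.5 N
τ_a = K_W·8F_aD/(πd³) = 1.1840 × 124.77 = 147.73 MPa
τ_m = K_s·8F_mD/(πd³) = 1.0625 × 447.46 = 475.42 MPa
Soderberg: 1/n_f = τ_a/S_se + τ_m/S_sy = 147.73/370 + 475.42/563 = 0.39926 + 0.84444 = 1.2437
n_f = 1/1.2437 = 0.8041

0.804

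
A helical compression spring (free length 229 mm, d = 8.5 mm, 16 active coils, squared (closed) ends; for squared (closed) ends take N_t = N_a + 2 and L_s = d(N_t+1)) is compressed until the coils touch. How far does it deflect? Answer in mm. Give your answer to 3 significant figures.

N_t = 18; L_s = 8.5·19 = 161.5 mm
δ_solid = L₀ − L_s = 229 − 161.5 = 67.5 mm

67.5 mm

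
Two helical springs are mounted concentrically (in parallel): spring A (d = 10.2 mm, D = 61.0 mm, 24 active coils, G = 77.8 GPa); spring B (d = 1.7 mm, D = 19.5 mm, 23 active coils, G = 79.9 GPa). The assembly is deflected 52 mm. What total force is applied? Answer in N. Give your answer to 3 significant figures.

1030 N

k_A = Gd⁴/(8D³N_a) = (77.8×10³)(10.2⁴)/(8·61.0³·24) = 19.324 N/mm
k_B = Gd⁴/(8D³N_a) = (79.9×10³)(1.7⁴)/(8·19.5³·23) = 0.48913 N/mm
Parallel: k_eq = 19.324 + 0.48913 = 19.813 N/mm
F = k_eq·δ = 19.813·52 = 1030.3 N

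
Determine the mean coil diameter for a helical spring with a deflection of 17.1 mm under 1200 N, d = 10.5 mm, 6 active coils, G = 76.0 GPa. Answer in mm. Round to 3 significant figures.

65.0 mm

Required rate k = F/δ = 1200/17.1 = 70.175 N/mm
D = (Gd⁴/(8N_a·k))^(1/3) = (76.0×10³·10.5⁴/(8·6·70.175))^(1/3)
  = (274249)^(1/3) = 64.9703 mm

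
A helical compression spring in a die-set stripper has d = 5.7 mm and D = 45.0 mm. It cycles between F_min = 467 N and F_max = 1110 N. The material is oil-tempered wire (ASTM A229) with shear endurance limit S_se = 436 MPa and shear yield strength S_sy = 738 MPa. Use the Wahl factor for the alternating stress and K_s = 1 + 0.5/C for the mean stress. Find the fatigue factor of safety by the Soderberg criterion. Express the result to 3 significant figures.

0.804

C = D/d = 45.0/5.7 = 7.8947; K_W = (4C−1)/(4C−4)+0.615/C = 1.1867; K_s = 1+0.5/C = 1.0633
F_a = (F_max−F_min)/2 = 321.5 N; F_m = (F_max+F_min)/2 = 788.5 N
τ_a = K_W·8F_aD/(πd³) = 1.1867 × 198.93 = 236.07 MPa
τ_m = K_s·8F_mD/(πd³) = 1.0633 × 487.9 = 518.8 MPa
Soderberg: 1/n_f = τ_a/S_se + τ_m/S_sy = 236.07/436 + 518.8/738 = 0.54145 + 0.70298 = 1.2444
n_f = 1/1.2444 = 0.8036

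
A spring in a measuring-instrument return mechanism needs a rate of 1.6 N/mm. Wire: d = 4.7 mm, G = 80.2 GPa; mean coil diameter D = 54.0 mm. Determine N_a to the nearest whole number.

19

N_a = Gd⁴/(8D³k) = (80.2×10³ × 4.7⁴)/(8 × 54.0³ × 1.6)
    = 3.9135e+07 / 2.01554e+06 = 19.42 → 19 coils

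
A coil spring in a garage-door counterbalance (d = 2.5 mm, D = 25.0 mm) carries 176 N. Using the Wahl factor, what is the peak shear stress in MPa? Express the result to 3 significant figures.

Spring index C = D/d = 25.0/2.5 = 10.0000
K_W = (4C−1)/(4C−4) + 0.615/C = 39.000/36.000 + 0.0615 = 1.1448
τ₀ = 8FD/(πd³) = 8·176·25.0/(π·2.5³) = 35200/49.087 = 717.09 MPa
τ_max = K·τ₀ = 1.1448 × 717.09 = 820.95 MPa

821 MPa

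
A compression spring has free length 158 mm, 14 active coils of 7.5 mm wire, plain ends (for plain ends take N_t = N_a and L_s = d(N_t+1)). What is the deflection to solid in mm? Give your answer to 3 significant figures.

45.5 mm

N_t = 14; L_s = 7.5·15 = 112.5 mm
δ_solid = L₀ − L_s = 158 − 112.5 = 45.5 mm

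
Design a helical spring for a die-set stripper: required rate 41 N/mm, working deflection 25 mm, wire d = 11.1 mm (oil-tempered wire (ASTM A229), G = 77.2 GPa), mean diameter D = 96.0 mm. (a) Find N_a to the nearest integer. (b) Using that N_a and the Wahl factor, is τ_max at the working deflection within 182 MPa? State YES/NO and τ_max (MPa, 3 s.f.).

(a) 4 coils; (b) NO, τ_max = 216 MPa

N_a = Gd⁴/(8D³k) = (77.2×10³)(11.1⁴)/(8·96.0³·41) = 4.039 → N_a = 4
Actual rate k = Gd⁴/(8D³·4) = 41.395 N/mm
Working load F = kδ = 41.395·25 = 1034.9 N
C = 96.0/11.1 = 8.6486; K_W = (4C−1)/(4C−4)+0.615/C = 1.1692
τ_max = K_W·8FD/(πd³) = 1.1692·184.98 = 216.27 MPa
τ_max > 182 MPa → exceeds allowable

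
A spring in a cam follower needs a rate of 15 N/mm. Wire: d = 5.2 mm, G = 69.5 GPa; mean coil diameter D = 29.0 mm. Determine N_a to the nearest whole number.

N_a = Gd⁴/(8D³k) = (69.5×10³ × 5.2⁴)/(8 × 29.0³ × 15)
    = 5.08157e+07 / 2.92668e+06 = 17.36 → 17 coils

17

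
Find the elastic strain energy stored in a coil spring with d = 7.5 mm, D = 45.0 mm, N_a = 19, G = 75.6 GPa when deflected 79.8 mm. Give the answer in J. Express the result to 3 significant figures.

55.0 J

k = Gd⁴/(8D³N_a) = (75.6×10³)(7.5⁴)/(8·45.0³·19) = 17.27 N/mm
U = ½kδ² = 0.5 × 17.27 × 79.8² = 54987 N·mm = 54.987 J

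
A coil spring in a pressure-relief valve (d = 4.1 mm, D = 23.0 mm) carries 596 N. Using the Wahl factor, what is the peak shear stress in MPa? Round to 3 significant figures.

644 MPa

Spring index C = D/d = 23.0/4.1 = 5.6098
K_W = (4C−1)/(4C−4) + 0.615/C = 21.439/18.439 + 0.1096 = 1.2723
τ₀ = 8FD/(πd³) = 8·596·23.0/(π·4.1³) = 109664/216.52 = 506.48 MPa
τ_max = K·τ₀ = 1.2723 × 506.48 = 644.41 MPa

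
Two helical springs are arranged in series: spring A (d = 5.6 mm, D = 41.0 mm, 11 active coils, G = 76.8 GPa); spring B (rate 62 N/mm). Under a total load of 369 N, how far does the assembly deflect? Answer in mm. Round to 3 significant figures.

35.6 mm

k_A = Gd⁴/(8D³N_a) = (76.8×10³)(5.6⁴)/(8·41.0³·11) = 12.453 N/mm
Series: 1/k_eq = 1/12.453 + 1/62 = 0.09643; k_eq = 10.37 N/mm
δ = F/k_eq = 369/10.37 = 35.583 mm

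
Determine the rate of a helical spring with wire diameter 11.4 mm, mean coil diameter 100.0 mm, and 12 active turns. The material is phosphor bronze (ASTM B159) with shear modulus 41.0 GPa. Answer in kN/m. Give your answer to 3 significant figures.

7.21 kN/m

k = Gd⁴/(8D³N_a) = (41.0×10³ × 11.4⁴) / (8 × 100.0³ × 12)
  = 6.92474e+08 / 9.6e+07 = 7.2133 N/mm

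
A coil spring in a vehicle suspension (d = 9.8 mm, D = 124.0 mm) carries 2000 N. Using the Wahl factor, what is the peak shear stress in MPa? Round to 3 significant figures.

Spring index C = D/d = 124.0/9.8 = 12.6531
K_W = (4C−1)/(4C−4) + 0.615/C = 49.612/46.612 + 0.0486 = 1.1130
τ₀ = 8FD/(πd³) = 8·2000·124.0/(π·9.8³) = 1.984e+06/2956.8 = 670.99 MPa
τ_max = K·τ₀ = 1.1130 × 670.99 = 746.78 MPa

747 MPa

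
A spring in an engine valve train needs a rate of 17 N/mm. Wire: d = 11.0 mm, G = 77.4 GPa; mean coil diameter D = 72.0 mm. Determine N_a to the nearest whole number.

N_a = Gd⁴/(8D³k) = (77.4×10³ × 11.0⁴)/(8 × 72.0³ × 17)
    = 1.13321e+09 / 5.07617e+07 = 22.32 → 22 coils

22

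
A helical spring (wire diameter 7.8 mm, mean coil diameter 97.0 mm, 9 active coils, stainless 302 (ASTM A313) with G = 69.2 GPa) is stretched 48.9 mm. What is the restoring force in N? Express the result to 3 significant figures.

191 N

k = Gd⁴/(8D³N_a) = (69.2×10³)(7.8⁴)/(8·97.0³·9) = 3.898 N/mm
F = k·δ = 3.898 × 48.9 = 190.61 N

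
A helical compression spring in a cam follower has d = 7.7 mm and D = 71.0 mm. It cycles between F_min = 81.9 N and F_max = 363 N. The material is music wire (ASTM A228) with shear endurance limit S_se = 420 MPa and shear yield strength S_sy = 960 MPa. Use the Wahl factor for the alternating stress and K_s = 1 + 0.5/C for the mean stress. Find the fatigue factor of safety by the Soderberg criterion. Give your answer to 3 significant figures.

C = D/d = 71.0/7.7 = 9.2208; K_W = (4C−1)/(4C−4)+0.615/C = 1.1579; K_s = 1+0.5/C = 1.0542
F_a = (F_max−F_min)/2 = 140.55 N; F_m = (F_max+F_min)/2 = 222.45 N
τ_a = K_W·8F_aD/(πd³) = 1.1579 × 55.662 = 64.452 MPa
τ_m = K_s·8F_mD/(πd³) = 1.0542 × 88.097 = 92.874 MPa
Soderberg: 1/n_f = τ_a/S_se + τ_m/S_sy = 64.452/420 + 92.874/960 = 0.15346 + 0.09674 = 0.2502
n_f = 1/0.2502 = 3.997

4.00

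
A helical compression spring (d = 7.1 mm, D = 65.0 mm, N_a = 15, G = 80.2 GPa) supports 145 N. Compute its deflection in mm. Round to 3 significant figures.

k = Gd⁴/(8D³N_a) = (80.2×10³)(7.1⁴)/(8·65.0³·15) = 6.1842 N/mm
δ = F/k = 145 / 6.1842 = 23.447 mm

23.4 mm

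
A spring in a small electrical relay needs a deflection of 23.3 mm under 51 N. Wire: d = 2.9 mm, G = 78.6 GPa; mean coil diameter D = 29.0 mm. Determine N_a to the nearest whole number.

13

Required rate k = F/δ = 51/23.3 = 2.1888 N/mm
N_a = Gd⁴/(8D³k) = (78.6×10³ × 2.9⁴)/(8 × 29.0³ × 2.1888)
    = 5.55923e+06 / 427069 = 13.02 → 13 coils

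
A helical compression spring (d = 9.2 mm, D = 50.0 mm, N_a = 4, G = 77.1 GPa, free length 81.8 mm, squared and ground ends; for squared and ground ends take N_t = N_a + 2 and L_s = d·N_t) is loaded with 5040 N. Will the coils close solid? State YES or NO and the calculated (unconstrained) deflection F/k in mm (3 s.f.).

YES, δ = 36.5 mm

k = Gd⁴/(8D³N_a) = (77.1×10³)(9.2⁴)/(8·50.0³·4) = 138.08 N/mm
N_t = 6; L_s = 9.2·6 = 55.2 mm; δ_solid = L₀ − L_s = 81.8 − 55.2 = 26.6 mm
δ = F/k = 5040/138.08 = 36.499 mm
δ ≥ δ_solid → spring goes solid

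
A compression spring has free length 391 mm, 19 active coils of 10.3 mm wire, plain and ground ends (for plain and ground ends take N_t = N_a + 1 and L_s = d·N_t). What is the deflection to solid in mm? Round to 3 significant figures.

N_t = 20; L_s = 10.3·20 = 206 mm
δ_solid = L₀ − L_s = 391 − 206 = 185 mm

185 mm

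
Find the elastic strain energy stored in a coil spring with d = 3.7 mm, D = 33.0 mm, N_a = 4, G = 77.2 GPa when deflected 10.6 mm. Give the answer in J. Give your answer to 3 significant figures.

k = Gd⁴/(8D³N_a) = (77.2×10³)(3.7⁴)/(8·33.0³·4) = 12.581 N/mm
U = ½kδ² = 0.5 × 12.581 × 10.6² = 706.83 N·mm = 0.70683 J

0.707 J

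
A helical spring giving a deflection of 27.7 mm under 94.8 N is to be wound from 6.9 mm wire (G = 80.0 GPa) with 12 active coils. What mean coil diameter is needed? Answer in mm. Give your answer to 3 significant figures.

82.0 mm

Required rate k = F/δ = 94.8/27.7 = 3.4224 N/mm
D = (Gd⁴/(8N_a·k))^(1/3) = (80.0×10³·6.9⁴/(8·12·3.4224))^(1/3)
  = (551933)^(1/3) = 82.0280 mm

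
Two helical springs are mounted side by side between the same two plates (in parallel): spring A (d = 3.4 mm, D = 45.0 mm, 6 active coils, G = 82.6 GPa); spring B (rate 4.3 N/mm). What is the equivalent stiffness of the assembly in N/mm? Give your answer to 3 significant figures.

k_A = Gd⁴/(8D³N_a) = (82.6×10³)(3.4⁴)/(8·45.0³·6) = 2.5236 N/mm
Parallel: k_eq = 2.5236 + 4.3 = 6.8236 N/mm

6.82 N/mm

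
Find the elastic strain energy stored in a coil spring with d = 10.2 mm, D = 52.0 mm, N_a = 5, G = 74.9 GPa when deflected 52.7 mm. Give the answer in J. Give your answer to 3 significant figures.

k = Gd⁴/(8D³N_a) = (74.9×10³)(10.2⁴)/(8·52.0³·5) = 144.15 N/mm
U = ½kδ² = 0.5 × 144.15 × 52.7² = 2.0017e+05 N·mm = 200.17 J

200 J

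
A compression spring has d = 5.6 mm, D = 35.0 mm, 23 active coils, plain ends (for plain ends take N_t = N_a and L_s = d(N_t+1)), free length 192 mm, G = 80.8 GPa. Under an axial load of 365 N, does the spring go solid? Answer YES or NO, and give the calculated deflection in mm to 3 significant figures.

k = Gd⁴/(8D³N_a) = (80.8×10³)(5.6⁴)/(8·35.0³·23) = 10.073 N/mm
N_t = 23; L_s = 5.6·24 = 134.4 mm; δ_solid = L₀ − L_s = 192 − 134.4 = 57.6 mm
δ = F/k = 365/10.073 = 36.237 mm
δ < δ_solid → spring does not go solid

NO, δ = 36.2 mm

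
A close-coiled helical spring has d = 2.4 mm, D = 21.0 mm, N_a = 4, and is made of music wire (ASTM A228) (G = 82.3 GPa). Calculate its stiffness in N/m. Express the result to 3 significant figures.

k = Gd⁴/(8D³N_a) = (82.3×10³ × 2.4⁴) / (8 × 21.0³ × 4)
  = 2.73052e+06 / 296352 = 9.2138 N/mm = 9213.8 N/m

9210 N/m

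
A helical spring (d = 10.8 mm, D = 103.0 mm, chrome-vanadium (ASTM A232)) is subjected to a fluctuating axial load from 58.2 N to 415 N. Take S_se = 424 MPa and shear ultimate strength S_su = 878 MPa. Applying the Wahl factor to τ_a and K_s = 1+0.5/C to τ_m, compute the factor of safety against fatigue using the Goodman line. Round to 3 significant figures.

6.25

C = D/d = 103.0/10.8 = 9.5370; K_W = (4C−1)/(4C−4)+0.615/C = 1.1523; K_s = 1+0.5/C = 1.0524
F_a = (F_max−F_min)/2 = 178.4 N; F_m = (F_max+F_min)/2 = 236.6 N
τ_a = K_W·8F_aD/(πd³) = 1.1523 × 37.145 = 42.804 MPa
τ_m = K_s·8F_mD/(πd³) = 1.0524 × 49.263 = 51.846 MPa
Goodman: 1/n_f = τ_a/S_se + τ_m/S_su = 42.804/424 + 51.846/878 = 0.10095 + 0.05905 = 0.16
n_f = 1/0.16 = 6.25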